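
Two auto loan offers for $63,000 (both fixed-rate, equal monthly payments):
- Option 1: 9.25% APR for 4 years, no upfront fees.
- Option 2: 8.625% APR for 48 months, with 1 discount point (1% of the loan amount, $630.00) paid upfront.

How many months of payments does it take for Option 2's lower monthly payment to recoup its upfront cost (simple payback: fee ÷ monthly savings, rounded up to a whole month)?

Option 1: at 9.25% the monthly rate is 0.0077083, so the payment is 63,000 × 0.0077083 / (1 − 1.0077083^−48) = $1,575.25.
Option 2: at 8.625% the monthly rate is 0.0071875, so the payment is 63,000 × 0.0071875 / (1 − 1.0071875^−48) = $1,556.56.
Monthly savings = $1,575.25 − $1,556.56 = $18.69.
Break-even = $630.00 / $18.69 = 33.71 → 34 months.

34 months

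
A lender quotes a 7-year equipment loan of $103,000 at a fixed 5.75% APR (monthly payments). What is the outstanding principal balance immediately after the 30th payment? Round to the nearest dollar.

$70,857

With monthly rate i = 5.75%/12 = 0.0047917, the balance after k of n payments is P · [(1+i)^n − (1+i)^k] / [(1+i)^n − 1].
(1+0.0047917)^84 = 1.49412200 and (1+0.0047917)^30 = 1.15419911, so the balance is 103,000 × (1.49412200 − 1.15419911) / (1.49412200 − 1) = $70,857.11.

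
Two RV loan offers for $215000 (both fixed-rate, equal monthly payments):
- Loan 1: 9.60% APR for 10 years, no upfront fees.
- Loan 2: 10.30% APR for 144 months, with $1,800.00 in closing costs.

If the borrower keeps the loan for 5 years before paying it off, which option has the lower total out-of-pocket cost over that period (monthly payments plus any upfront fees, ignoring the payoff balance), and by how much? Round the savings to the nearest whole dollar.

Loan 2 by $9,421

Loan 1: at 9.60% the monthly rate is 0.0080000, so the payment is 215,000 × 0.0080000 / (1 − 1.0080000^−120) = $2,793.83.
Loan 2: at 10.30% the monthly rate is 0.0085833, so the payment is 215,000 × 0.0085833 / (1 − 1.0085833^−144) = $2,606.82.
Over 60 months: Loan 1 costs 60 × $2,793.83 = $167,629.80; Loan 2 costs 60 × $2,606.82 + $1,800.00 = $158,209.20.
Loan 2 is cheaper by $167,629.80 − $158,209.20 = $9,420.60.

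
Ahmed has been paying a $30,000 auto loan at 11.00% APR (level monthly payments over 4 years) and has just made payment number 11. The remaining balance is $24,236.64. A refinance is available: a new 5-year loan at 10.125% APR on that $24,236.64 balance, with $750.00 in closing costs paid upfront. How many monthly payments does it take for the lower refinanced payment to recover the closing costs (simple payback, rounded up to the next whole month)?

3 months

Current payment = 30,000 × 11%/12 / (1 − (1+0.0091667)^−48) = $775.37.
Refinanced payment = 24,236.64 × 0.0084375 / (1 − (1+0.0084375)^−60) = $516.45.
Monthly savings = $775.37 − $516.45 = $258.92.
Break-even = $750.00 / $258.92 = 2.90 → 3 months.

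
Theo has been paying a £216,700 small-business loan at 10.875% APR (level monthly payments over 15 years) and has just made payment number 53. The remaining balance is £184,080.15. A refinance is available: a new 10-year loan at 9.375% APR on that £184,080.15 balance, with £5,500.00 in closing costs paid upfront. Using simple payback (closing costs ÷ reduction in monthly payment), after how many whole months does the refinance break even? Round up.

72 months

Current payment = 216,700 × 10.875%/12 / (1 − (1+0.0090625)^−180) = £2,446.02.
Refinanced payment = 184,080.15 × 0.0078125 / (1 − (1+0.0078125)^−120) = £2,369.37.
Monthly savings = £2,446.02 − £2,369.37 = £76.65.
Break-even = £5,500.00 / £76.65 = 71.75 → 72 months.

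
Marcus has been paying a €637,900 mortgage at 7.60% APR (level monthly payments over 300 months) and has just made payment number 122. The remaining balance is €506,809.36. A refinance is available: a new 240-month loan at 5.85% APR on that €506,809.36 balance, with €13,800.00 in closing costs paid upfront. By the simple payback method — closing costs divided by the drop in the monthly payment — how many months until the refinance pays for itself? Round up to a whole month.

Current payment = 637,900 × 7.6%/12 / (1 − (1+0.0063333)^−300) = €4,755.60.
Refinanced payment = 506,809.36 × 0.0048750 / (1 − (1+0.0048750)^−240) = €3,587.22.
Monthly savings = €4,755.60 − €3,587.22 = €1,168.38.
Break-even = €13,800.00 / €1,168.38 = 11.81 → 12 months.

12 months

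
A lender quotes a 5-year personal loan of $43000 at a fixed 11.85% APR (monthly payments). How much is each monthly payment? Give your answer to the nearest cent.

$953.26

At 11.85% the monthly rate is 0.0098750, so the payment is 43,000 × 0.0098750 / (1 − 1.0098750^−60) = $953.26.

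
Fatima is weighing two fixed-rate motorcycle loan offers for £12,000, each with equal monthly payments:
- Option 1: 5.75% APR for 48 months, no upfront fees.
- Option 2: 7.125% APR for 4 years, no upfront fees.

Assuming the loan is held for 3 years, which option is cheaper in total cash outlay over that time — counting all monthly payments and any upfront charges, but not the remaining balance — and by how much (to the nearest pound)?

Option 1: monthly rate = 5.75%/12 = 0.0047917; payment = 12,000 × 0.0047917 / (1 − (1+0.0047917)^−48) = £280.45.
Option 2: at 7.125% the monthly rate is 0.0059375, so the payment is 12,000 × 0.0059375 / (1 − 1.0059375^−48) = £288.05.
Over 36 months: Option 1 costs 36 × £280.45 = £10,096.20; Option 2 costs 36 × £288.05 = £10,369.80.
Option 1 is cheaper by £10,369.80 − £10,096.20 = £273.60.

Option 1 by £274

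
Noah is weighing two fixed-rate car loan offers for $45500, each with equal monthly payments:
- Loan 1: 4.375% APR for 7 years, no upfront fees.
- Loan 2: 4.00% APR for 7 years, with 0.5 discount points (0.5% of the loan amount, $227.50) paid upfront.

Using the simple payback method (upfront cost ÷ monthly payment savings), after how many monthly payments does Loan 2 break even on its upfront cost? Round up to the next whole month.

Loan 1: at 4.375% the monthly rate is 0.0036458, so the payment is 45,500 × 0.0036458 / (1 − 1.0036458^−84) = $629.82.
Loan 2: monthly rate = 4%/12 = 0.0033333; payment = 45,500 × 0.0033333 / (1 − (1+0.0033333)^−84) = $621.93.
Monthly savings = $629.82 − $621.93 = $7.89.
Break-even = $227.50 / $7.89 = 28.83 → 29 months.

29 months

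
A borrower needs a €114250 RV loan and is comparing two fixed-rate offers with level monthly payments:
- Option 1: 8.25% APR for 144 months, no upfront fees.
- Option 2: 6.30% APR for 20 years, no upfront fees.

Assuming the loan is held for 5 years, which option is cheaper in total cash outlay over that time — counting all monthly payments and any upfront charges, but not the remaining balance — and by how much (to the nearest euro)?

Option 2 by €24,840

Option 1: at 8.25% the monthly rate is 0.0068750, so the payment is 114,250 × 0.0068750 / (1 − 1.0068750^−144) = €1,252.42.
Option 2: at 6.30% the monthly rate is 0.0052500, so the payment is 114,250 × 0.0052500 / (1 − 1.0052500^−240) = €838.42.
Over 60 months: Option 1 costs 60 × €1,252.42 = €75,145.20; Option 2 costs 60 × €838.42 = €50,305.20.
Option 2 is cheaper by €75,145.20 − €50,305.20 = €24,840.00.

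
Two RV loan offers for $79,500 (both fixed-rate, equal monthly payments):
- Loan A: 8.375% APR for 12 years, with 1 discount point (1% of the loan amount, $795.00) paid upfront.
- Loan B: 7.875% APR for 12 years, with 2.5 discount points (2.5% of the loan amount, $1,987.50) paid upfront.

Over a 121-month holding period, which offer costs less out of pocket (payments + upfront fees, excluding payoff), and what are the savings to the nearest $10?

Loan B by $1,450

Loan A: at 8.375% the monthly rate is 0.0069792, so the payment is 79,500 × 0.0069792 / (1 − 1.0069792^−144) = $876.98.
Loan B: monthly rate = 7.875%/12 = 0.0065625; payment = 79,500 × 0.0065625 / (1 − (1+0.0065625)^−144) = $855.11.
Over 121 months: Loan A costs 121 × $876.98 + $795.00 = $106,909.58; Loan B costs 121 × $855.11 + $1,987.50 = $105,455.81.
Loan B is cheaper by $106,909.58 − $105,455.81 = $1,453.77.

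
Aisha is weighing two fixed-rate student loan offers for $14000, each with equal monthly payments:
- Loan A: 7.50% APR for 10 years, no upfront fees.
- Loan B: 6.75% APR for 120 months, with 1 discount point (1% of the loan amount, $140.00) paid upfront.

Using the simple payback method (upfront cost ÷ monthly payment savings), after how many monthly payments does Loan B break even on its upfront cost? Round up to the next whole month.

Loan A: monthly rate = 7.5%/12 = 0.0062500; payment = 14,000 × 0.0062500 / (1 − (1+0.0062500)^−120) = $166.18.
Loan B: at 6.75% the monthly rate is 0.0056250, so the payment is 14,000 × 0.0056250 / (1 − 1.0056250^−120) = $160.75.
Monthly savings = $166.18 − $160.75 = $5.43.
Break-even = $140.00 / $5.43 = 25.78 → 26 months.

26 months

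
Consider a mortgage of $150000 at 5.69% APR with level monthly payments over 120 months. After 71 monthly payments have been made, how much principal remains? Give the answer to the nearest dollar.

With monthly rate i = 5.69%/12 = 0.0047417, the balance after k of n payments is P · [(1+i)^n − (1+i)^k] / [(1+i)^n − 1].
(1+0.0047417)^120 = 1.76412576 and (1+0.0047417)^71 = 1.39914689, so the balance is 150,000 × (1.76412576 − 1.39914689) / (1.76412576 − 1) = $71,646.36.

$71,646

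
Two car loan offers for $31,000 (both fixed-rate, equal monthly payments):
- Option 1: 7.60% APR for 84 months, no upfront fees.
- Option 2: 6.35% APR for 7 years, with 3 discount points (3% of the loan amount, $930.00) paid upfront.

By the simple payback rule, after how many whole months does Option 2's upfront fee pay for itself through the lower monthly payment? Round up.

50 months

Option 1: monthly rate = 7.6%/12 = 0.0063333; payment = 31,000 × 0.0063333 / (1 − (1+0.0063333)^−84) = $477.02.
Option 2: monthly rate = 6.35%/12 = 0.0052917; payment = 31,000 × 0.0052917 / (1 − (1+0.0052917)^−84) = $458.08.
Monthly savings = $477.02 − $458.08 = $18.94.
Break-even = $930.00 / $18.94 = 49.10 → 50 months.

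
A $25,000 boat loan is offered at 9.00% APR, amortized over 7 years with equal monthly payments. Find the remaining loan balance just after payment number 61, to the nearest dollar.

$8,468

With monthly rate i = 9%/12 = 0.0075000, the balance after k of n payments is P · [(1+i)^n − (1+i)^k] / [(1+i)^n − 1].
(1+0.0075000)^84 = 1.87320196 and (1+0.0075000)^61 = 1.57742363, so the balance is 25,000 × (1.87320196 − 1.57742363) / (1.87320196 − 1) = $8,468.21.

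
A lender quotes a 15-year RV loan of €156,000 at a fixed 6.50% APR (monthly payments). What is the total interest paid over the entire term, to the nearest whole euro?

€88,607

At 6.50% the monthly rate is 0.0054167, so the payment is 156,000 × 0.0054167 / (1 − 1.0054167^−180) = €1,358.93.
Total paid = 180 × €1,358.93 = €244,607.40; interest = €244,607.40 − €156,000 = €88,607.40.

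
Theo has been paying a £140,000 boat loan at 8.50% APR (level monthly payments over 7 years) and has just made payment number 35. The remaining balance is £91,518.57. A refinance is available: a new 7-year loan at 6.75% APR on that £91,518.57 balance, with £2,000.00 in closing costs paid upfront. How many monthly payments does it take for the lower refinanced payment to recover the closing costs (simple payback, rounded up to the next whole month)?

3 months

Current payment = 140,000 × 8.5%/12 / (1 − (1+0.0070833)^−84) = £2,217.11.
Refinanced payment = 91,518.57 × 0.0056250 / (1 − (1+0.0056250)^−84) = £1,370.10.
Monthly savings = £2,217.11 − £1,370.10 = £847.01.
Break-even = £2,000.00 / £847.01 = 2.36 → 3 months.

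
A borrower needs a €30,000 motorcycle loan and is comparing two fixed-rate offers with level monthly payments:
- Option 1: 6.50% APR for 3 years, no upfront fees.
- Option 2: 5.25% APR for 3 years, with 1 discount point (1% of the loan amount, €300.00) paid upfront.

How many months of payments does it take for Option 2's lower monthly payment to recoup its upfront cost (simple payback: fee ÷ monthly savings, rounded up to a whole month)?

18 months

Option 1: at 6.50% the monthly rate is 0.0054167, so the payment is 30,000 × 0.0054167 / (1 − 1.0054167^−36) = €919.47.
Option 2: monthly rate = 5.25%/12 = 0.0043750; payment = 30,000 × 0.0043750 / (1 − (1+0.0043750)^−36) = €902.50.
Monthly savings = €919.47 − €902.50 = €16.97.
Break-even = €300.00 / €16.97 = 17.68 → 18 months.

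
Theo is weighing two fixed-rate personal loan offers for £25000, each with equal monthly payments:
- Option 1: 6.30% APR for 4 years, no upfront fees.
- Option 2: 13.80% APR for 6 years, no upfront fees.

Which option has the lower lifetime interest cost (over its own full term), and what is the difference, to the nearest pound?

Option 1: monthly rate = 6.3%/12 = 0.0052500; payment = 25,000 × 0.0052500 / (1 − (1+0.0052500)^−48) = £590.57.
Total interest on Option 1 = 48 × £590.57 − £25,000 = £3,347.36.
Option 2: at 13.80% the monthly rate is 0.0115000, so the payment is 25,000 × 0.0115000 / (1 − 1.0115000^−72) = £512.47.
Total interest on Option 2 = 72 × £512.47 − £25,000 = £11,897.84.
Option 1 is lower by £8,550.48.

Option 1 by £8,550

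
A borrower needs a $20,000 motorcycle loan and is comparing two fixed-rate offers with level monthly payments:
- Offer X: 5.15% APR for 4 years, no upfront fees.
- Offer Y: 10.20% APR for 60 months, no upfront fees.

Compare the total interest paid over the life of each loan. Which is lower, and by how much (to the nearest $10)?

Offer X by $3,440

Offer X: at 5.15% the monthly rate is 0.0042917, so the payment is 20,000 × 0.0042917 / (1 − 1.0042917^−48) = $461.95.
Total interest on Offer X = 48 × $461.95 − $20,000 = $2,173.60.
Offer Y: at 10.20% the monthly rate is 0.0085000, so the payment is 20,000 × 0.0085000 / (1 − 1.0085000^−60) = $426.91.
Total interest on Offer Y = 60 × $426.91 − $20,000 = $5,614.60.
Offer X is lower by $3,441.00.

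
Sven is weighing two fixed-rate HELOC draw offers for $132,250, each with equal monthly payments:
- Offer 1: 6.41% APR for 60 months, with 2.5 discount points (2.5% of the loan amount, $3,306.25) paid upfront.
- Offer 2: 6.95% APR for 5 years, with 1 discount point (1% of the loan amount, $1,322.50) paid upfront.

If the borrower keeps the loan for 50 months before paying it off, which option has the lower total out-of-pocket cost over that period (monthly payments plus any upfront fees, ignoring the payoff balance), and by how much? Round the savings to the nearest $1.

Offer 2 by $307

Offer 1: monthly rate = 6.41%/12 = 0.0053417; payment = 132,250 × 0.0053417 / (1 − (1+0.0053417)^−60) = $2,582.05.
Offer 2: at 6.95% the monthly rate is 0.0057917, so the payment is 132,250 × 0.0057917 / (1 − 1.0057917^−60) = $2,615.59.
Over 50 months: Offer 1 costs 50 × $2,582.05 + $3,306.25 = $132,408.75; Offer 2 costs 50 × $2,615.59 + $1,322.50 = $132,102.00.
Offer 2 is cheaper by $132,408.75 − $132,102.00 = $306.75.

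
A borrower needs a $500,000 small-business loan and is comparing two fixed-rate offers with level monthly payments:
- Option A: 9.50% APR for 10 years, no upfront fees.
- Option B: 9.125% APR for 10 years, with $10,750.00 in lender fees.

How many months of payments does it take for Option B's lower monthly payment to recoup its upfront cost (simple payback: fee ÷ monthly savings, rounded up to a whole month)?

106 months

Option A: monthly rate = 9.5%/12 = 0.0079167; payment = 500,000 × 0.0079167 / (1 − (1+0.0079167)^−120) = $6,469.88.
Option B: monthly rate = 9.125%/12 = 0.0076042; payment = 500,000 × 0.0076042 / (1 − (1+0.0076042)^−120) = $6,367.66.
Monthly savings = $6,469.88 − $6,367.66 = $102.22.
Break-even = $10,750.00 / $102.22 = 105.17 → 106 months.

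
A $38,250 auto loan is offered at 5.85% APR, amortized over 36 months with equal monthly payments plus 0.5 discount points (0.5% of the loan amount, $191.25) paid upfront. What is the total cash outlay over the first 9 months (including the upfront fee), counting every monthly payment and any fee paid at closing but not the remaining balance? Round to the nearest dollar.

At 5.85% the monthly rate is 0.0048750, so the payment is 38,250 × 0.0048750 / (1 − 1.0048750^−36) = $1,161.04.
Total outlay = 9 × $1,161.04 + $191.25 = $10,640.61.

$10,641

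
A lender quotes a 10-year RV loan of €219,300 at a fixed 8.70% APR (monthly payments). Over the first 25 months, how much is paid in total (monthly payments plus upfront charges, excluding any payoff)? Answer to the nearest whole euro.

€68,563

At 8.70% the monthly rate is 0.0072500, so the payment is 219,300 × 0.0072500 / (1 − 1.0072500^−120) = €2,742.52.
Total outlay = 25 × €2,742.52 = €68,563.00.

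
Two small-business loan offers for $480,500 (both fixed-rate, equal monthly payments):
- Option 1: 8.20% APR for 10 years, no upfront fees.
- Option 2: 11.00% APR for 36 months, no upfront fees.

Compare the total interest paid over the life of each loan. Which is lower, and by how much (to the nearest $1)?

Option 2 by $139,369

Option 1: monthly rate = 8.2%/12 = 0.0068333; payment = 480,500 × 0.0068333 / (1 − (1+0.0068333)^−120) = $5,880.69.
Total interest on Option 1 = 120 × $5,880.69 − $480,500 = $225,182.80.
Option 2: at 11.00% the monthly rate is 0.0091667, so the payment is 480,500 × 0.0091667 / (1 − 1.0091667^−36) = $15,730.95.
Total interest on Option 2 = 36 × $15,730.95 − $480,500 = $85,814.20.
Option 2 is lower by $139,368.60.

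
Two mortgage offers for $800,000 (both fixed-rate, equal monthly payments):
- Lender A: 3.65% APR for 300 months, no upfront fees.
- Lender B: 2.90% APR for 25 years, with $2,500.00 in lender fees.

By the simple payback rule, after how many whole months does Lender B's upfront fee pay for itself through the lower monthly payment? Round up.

Lender A: monthly rate = 3.65%/12 = 0.0030417; payment = 800,000 × 0.0030417 / (1 − (1+0.0030417)^−300) = $4,069.63.
Lender B: at 2.90% the monthly rate is 0.0024167, so the payment is 800,000 × 0.0024167 / (1 − 1.0024167^−300) = $3,752.21.
Monthly savings = $4,069.63 − $3,752.21 = $317.42.
Break-even = $2,500.00 / $317.42 = 7.88 → 8 months.

8 months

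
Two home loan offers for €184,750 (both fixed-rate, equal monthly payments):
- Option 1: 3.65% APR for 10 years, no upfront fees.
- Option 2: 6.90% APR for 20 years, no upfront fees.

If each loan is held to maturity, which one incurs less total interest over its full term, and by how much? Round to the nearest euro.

Option 1 by €120,320

Option 1: at 3.65% the monthly rate is 0.0030417, so the payment is 184,750 × 0.0030417 / (1 − 1.0030417^−120) = €1,839.93.
Total interest on Option 1 = 120 × €1,839.93 − €184,750 = €36,041.60.
Option 2: monthly rate = 6.9%/12 = 0.0057500; payment = 184,750 × 0.0057500 / (1 − (1+0.0057500)^−240) = €1,421.30.
Total interest on Option 2 = 240 × €1,421.30 − €184,750 = €156,362.00.
Option 1 is lower by €120,320.40.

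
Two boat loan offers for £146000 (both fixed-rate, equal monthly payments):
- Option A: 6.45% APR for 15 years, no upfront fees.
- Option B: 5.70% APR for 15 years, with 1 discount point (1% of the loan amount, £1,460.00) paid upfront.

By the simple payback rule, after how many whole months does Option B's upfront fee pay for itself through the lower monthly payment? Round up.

Option A: at 6.45% the monthly rate is 0.0053750, so the payment is 146,000 × 0.0053750 / (1 − 1.0053750^−180) = £1,267.81.
Option B: monthly rate = 5.7%/12 = 0.0047500; payment = 146,000 × 0.0047500 / (1 − (1+0.0047500)^−180) = £1,208.49.
Monthly savings = £1,267.81 − £1,208.49 = £59.32.
Break-even = £1,460.00 / £59.32 = 24.61 → 25 months.

25 months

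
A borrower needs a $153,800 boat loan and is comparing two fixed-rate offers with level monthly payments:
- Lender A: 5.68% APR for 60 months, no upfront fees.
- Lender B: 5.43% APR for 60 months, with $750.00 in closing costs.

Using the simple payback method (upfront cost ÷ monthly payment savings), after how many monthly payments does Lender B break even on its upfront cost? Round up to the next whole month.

Lender A: at 5.68% the monthly rate is 0.0047333, so the payment is 153,800 × 0.0047333 / (1 − 1.0047333^−60) = $2,950.55.
Lender B: monthly rate = 5.43%/12 = 0.0045250; payment = 153,800 × 0.0045250 / (1 − (1+0.0045250)^−60) = $2,932.79.
Monthly savings = $2,950.55 − $2,932.79 = $17.76.
Break-even = $750.00 / $17.76 = 42.23 → 43 months.

43 months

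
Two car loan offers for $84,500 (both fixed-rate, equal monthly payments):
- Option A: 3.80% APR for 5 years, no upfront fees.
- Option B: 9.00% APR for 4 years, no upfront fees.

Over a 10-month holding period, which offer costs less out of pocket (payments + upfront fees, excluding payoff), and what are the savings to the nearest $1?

Option A: monthly rate = 3.8%/12 = 0.0031667; payment = 84,500 × 0.0031667 / (1 − (1+0.0031667)^−60) = $1,548.58.
Option B: at 9.00% the monthly rate is 0.0075000, so the payment is 84,500 × 0.0075000 / (1 − 1.0075000^−48) = $2,102.79.
Over 10 months: Option A costs 10 × $1,548.58 = $15,485.80; Option B costs 10 × $2,102.79 = $21,027.90.
Option A is cheaper by $21,027.90 − $15,485.80 = $5,542.10.

Option A by $5,542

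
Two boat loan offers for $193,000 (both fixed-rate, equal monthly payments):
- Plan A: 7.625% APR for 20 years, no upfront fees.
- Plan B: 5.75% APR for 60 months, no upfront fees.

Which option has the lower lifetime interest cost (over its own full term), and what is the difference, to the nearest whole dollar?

Plan B by $154,169

Plan A: at 7.625% the monthly rate is 0.0063542, so the payment is 193,000 × 0.0063542 / (1 − 1.0063542^−240) = $1,569.58.
Total interest on Plan A = 240 × $1,569.58 − $193,000 = $183,699.20.
Plan B: monthly rate = 5.75%/12 = 0.0047917; payment = 193,000 × 0.0047917 / (1 − (1+0.0047917)^−60) = $3,708.84.
Total interest on Plan B = 60 × $3,708.84 − $193,000 = $29,530.40.
Plan B is lower by $154,168.80.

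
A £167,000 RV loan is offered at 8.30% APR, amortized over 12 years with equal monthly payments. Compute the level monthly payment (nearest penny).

At 8.30% the monthly rate is 0.0069167, so the payment is 167,000 × 0.0069167 / (1 − 1.0069167^−144) = £1,835.28.

£1,835.28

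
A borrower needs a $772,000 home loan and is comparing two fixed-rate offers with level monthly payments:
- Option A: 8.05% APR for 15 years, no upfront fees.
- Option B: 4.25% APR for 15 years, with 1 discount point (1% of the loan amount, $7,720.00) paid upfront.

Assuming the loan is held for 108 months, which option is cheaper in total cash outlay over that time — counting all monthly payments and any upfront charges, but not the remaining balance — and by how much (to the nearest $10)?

Option A: at 8.05% the monthly rate is 0.0067083, so the payment is 772,000 × 0.0067083 / (1 − 1.0067083^−180) = $7,399.94.
Option B: monthly rate = 4.25%/12 = 0.0035417; payment = 772,000 × 0.0035417 / (1 − (1+0.0035417)^−180) = $5,807.59.
Over 108 months: Option A costs 108 × $7,399.94 = $799,193.52; Option B costs 108 × $5,807.59 + $7,720.00 = $634,939.72.
Option B is cheaper by $799,193.52 − $634,939.72 = $164,253.80.

Option B by $164,250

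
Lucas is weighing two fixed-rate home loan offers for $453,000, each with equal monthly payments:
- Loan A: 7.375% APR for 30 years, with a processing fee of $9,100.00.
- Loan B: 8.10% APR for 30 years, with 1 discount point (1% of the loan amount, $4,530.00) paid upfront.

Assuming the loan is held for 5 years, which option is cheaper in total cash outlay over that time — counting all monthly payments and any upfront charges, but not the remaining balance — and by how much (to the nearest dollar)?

Loan A by $9,040

Loan A: monthly rate = 7.375%/12 = 0.0061458; payment = 453,000 × 0.0061458 / (1 − (1+0.0061458)^−360) = $3,128.76.
Loan B: at 8.10% the monthly rate is 0.0067500, so the payment is 453,000 × 0.0067500 / (1 − 1.0067500^−360) = $3,355.59.
Over 60 months: Loan A costs 60 × $3,128.76 + $9,100.00 = $196,825.60; Loan B costs 60 × $3,355.59 + $4,530.00 = $205,865.40.
Loan A is cheaper by $205,865.40 − $196,825.60 = $9,039.80.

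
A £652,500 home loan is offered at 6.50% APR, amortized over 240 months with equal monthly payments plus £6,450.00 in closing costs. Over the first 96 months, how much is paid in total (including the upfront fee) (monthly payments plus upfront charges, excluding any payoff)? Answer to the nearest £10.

At 6.50% the monthly rate is 0.0054167, so the payment is 652,500 × 0.0054167 / (1 − 1.0054167^−240) = £4,864.86.
Total outlay = 96 × £4,864.86 + £6,450.00 = £473,476.56.

£473,480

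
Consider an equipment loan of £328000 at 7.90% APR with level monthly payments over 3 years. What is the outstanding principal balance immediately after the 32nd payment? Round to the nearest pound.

With monthly rate i = 7.9%/12 = 0.0065833, the balance after k of n payments is P · [(1+i)^n − (1+i)^k] / [(1+i)^n − 1].
(1+0.0065833)^36 = 1.26645706 and (1+0.0065833)^32 = 1.23364876, so the balance is 328,000 × (1.26645706 − 1.23364876) / (1.26645706 − 1) = £40,385.95.

£40,386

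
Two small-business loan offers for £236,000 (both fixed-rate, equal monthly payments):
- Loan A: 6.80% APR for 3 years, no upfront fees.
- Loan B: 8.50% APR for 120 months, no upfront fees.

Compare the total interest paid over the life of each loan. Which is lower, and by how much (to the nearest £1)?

Loan A: at 6.80% the monthly rate is 0.0056667, so the payment is 236,000 × 0.0056667 / (1 − 1.0056667^−36) = £7,265.43.
Total interest on Loan A = 36 × £7,265.43 − £236,000 = £25,555.48.
Loan B: at 8.50% the monthly rate is 0.0070833, so the payment is 236,000 × 0.0070833 / (1 − 1.0070833^−120) = £2,926.06.
Total interest on Loan B = 120 × £2,926.06 − £236,000 = £115,127.20.
Loan A is lower by £89,571.72.

Loan A by £89,572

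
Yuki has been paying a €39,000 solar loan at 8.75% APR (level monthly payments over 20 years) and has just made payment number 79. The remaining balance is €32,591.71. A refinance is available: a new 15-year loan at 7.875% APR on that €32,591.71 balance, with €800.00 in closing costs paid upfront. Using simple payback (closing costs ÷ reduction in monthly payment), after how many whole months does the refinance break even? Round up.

Current payment = 39,000 × 8.75%/12 / (1 − (1+0.0072917)^−240) = €344.65.
Refinanced payment = 32,591.71 × 0.0065625 / (1 − (1+0.0065625)^−180) = €309.12.
Monthly savings = €344.65 − €309.12 = €35.53.
Break-even = €800.00 / €35.53 = 22.52 → 23 months.

23 months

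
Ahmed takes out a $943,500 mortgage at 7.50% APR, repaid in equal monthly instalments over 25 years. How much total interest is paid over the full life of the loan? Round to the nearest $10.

At 7.50% the monthly rate is 0.0062500, so the payment is 943,500 × 0.0062500 / (1 − 1.0062500^−300) = $6,972.38.
Total paid = 300 × $6,972.38 = $2,091,714.00; interest = $2,091,714.00 − $943,500 = $1,148,214.00.

$1,148,210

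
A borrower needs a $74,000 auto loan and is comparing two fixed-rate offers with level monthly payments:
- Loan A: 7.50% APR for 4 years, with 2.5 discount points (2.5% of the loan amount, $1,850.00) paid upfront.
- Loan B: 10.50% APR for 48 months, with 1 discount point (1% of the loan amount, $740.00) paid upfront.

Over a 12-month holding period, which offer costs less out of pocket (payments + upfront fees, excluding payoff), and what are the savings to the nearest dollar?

Loan A by $155

Loan A: monthly rate = 7.5%/12 = 0.0062500; payment = 74,000 × 0.0062500 / (1 − (1+0.0062500)^−48) = $1,789.24.
Loan B: at 10.50% the monthly rate is 0.0087500, so the payment is 74,000 × 0.0087500 / (1 − 1.0087500^−48) = $1,894.65.
Over 12 months: Loan A costs 12 × $1,789.24 + $1,850.00 = $23,320.88; Loan B costs 12 × $1,894.65 + $740.00 = $23,475.80.
Loan A is cheaper by $23,475.80 − $23,320.88 = $154.92.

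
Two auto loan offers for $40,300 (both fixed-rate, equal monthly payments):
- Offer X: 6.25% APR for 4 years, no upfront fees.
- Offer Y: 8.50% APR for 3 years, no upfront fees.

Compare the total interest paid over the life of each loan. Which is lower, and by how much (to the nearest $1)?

Offer X by $147

Offer X: at 6.25% the monthly rate is 0.0052083, so the payment is 40,300 × 0.0052083 / (1 − 1.0052083^−48) = $951.07.
Total interest on Offer X = 48 × $951.07 − $40,300 = $5,351.36.
Offer Y: at 8.50% the monthly rate is 0.0070833, so the payment is 40,300 × 0.0070833 / (1 − 1.0070833^−36) = $1,272.17.
Total interest on Offer Y = 36 × $1,272.17 − $40,300 = $5,498.12.
Offer X is lower by $146.76.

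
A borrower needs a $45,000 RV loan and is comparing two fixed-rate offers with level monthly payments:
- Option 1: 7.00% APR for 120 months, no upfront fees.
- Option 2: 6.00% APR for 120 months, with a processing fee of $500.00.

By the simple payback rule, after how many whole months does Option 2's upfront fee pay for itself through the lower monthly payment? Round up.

Option 1: monthly rate = 7%/12 = 0.0058333; payment = 45,000 × 0.0058333 / (1 − (1+0.0058333)^−120) = $522.49.
Option 2: monthly rate = 6%/12 = 0.0050000; payment = 45,000 × 0.0050000 / (1 − (1+0.0050000)^−120) = $499.59.
Monthly savings = $522.49 − $499.59 = $22.90.
Break-even = $500.00 / $22.90 = 21.83 → 22 months.

22 months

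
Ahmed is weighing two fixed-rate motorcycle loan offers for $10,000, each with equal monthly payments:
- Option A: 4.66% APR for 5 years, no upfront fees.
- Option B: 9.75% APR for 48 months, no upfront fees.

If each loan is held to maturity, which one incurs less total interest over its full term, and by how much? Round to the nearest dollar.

Option A: monthly rate = 4.66%/12 = 0.0038833; payment = 10,000 × 0.0038833 / (1 − (1+0.0038833)^−60) = $187.16.
Total interest on Option A = 60 × $187.16 − $10,000 = $1,229.60.
Option B: at 9.75% the monthly rate is 0.0081250, so the payment is 10,000 × 0.0081250 / (1 − 1.0081250^−48) = $252.43.
Total interest on Option B = 48 × $252.43 − $10,000 = $2,116.64.
Option A is lower by $887.04.

Option A by $887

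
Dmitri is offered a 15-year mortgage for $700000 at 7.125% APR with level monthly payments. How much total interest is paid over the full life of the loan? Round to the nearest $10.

At 7.125% the monthly rate is 0.0059375, so the payment is 700,000 × 0.0059375 / (1 − 1.0059375^−180) = $6,340.82.
Total paid = 180 × $6,340.82 = $1,141,347.60; interest = $1,141,347.60 − $700,000 = $441,347.60.

$441,350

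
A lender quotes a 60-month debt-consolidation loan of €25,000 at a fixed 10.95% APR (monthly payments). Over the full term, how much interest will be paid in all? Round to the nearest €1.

At 10.95% the monthly rate is 0.0091250, so the payment is 25,000 × 0.0091250 / (1 − 1.0091250^−60) = €542.94.
Total paid = 60 × €542.94 = €32,576.40; interest = €32,576.40 − €25,000 = €7,576.40.

€7,576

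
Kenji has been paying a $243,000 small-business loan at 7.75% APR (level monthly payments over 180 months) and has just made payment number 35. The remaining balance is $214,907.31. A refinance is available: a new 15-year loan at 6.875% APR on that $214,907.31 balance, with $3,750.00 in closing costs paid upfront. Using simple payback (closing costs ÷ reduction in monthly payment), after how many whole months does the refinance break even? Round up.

11 months

Current payment = 243,000 × 7.75%/12 / (1 − (1+0.0064583)^−180) = $2,287.30.
Refinanced payment = 214,907.31 × 0.0057292 / (1 − (1+0.0057292)^−180) = $1,916.66.
Monthly savings = $2,287.30 − $1,916.66 = $370.64.
Break-even = $3,750.00 / $370.64 = 10.12 → 11 months.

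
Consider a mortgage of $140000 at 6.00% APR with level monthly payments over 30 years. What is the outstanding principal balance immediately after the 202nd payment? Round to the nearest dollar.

$91,535

With monthly rate i = 6%/12 = 0.0050000, the balance after k of n payments is P · [(1+i)^n − (1+i)^k] / [(1+i)^n − 1].
(1+0.0050000)^360 = 6.02257521 and (1+0.0050000)^202 = 2.73870008, so the balance is 140,000 × (6.02257521 − 2.73870008) / (6.02257521 − 1) = $91,535.22.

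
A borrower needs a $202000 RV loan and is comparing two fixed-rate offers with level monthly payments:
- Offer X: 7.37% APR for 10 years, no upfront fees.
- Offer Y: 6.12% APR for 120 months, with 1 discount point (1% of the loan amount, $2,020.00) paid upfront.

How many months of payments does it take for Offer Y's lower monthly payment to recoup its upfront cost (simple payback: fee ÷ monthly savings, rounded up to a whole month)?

Offer X: at 7.37% the monthly rate is 0.0061417, so the payment is 202,000 × 0.0061417 / (1 − 1.0061417^−120) = $2,384.09.
Offer Y: monthly rate = 6.12%/12 = 0.0051000; payment = 202,000 × 0.0051000 / (1 − (1+0.0051000)^−120) = $2,254.81.
Monthly savings = $2,384.09 − $2,254.81 = $129.28.
Break-even = $2,020.00 / $129.28 = 15.62 → 16 months.

16 months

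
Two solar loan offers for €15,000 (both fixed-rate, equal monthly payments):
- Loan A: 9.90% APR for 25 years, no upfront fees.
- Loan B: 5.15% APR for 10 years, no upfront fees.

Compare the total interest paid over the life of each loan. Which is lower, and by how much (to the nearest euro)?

Loan B by €21,351

Loan A: at 9.90% the monthly rate is 0.0082500, so the payment is 15,000 × 0.0082500 / (1 − 1.0082500^−300) = €135.25.
Total interest on Loan A = 300 × €135.25 − €15,000 = €25,575.00.
Loan B: at 5.15% the monthly rate is 0.0042917, so the payment is 15,000 × 0.0042917 / (1 − 1.0042917^−120) = €160.20.
Total interest on Loan B = 120 × €160.20 − €15,000 = €4,224.00.
Loan B is lower by €21,351.00.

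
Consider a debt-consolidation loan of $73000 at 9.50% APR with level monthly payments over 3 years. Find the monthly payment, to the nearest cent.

$2,338.41

At 9.50% the monthly rate is 0.0079167, so the payment is 73,000 × 0.0079167 / (1 − 1.0079167^−36) = $2,338.41.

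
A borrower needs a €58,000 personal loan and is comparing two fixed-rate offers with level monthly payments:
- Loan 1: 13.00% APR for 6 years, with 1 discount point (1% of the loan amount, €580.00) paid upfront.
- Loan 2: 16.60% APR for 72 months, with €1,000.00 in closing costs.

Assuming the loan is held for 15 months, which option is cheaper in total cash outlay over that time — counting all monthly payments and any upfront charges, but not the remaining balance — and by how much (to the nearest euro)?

Loan 1 by €2,116

Loan 1: monthly rate = 13%/12 = 0.0108333; payment = 58,000 × 0.0108333 / (1 − (1+0.0108333)^−72) = €1,164.30.
Loan 2: at 16.60% the monthly rate is 0.0138333, so the payment is 58,000 × 0.0138333 / (1 − 1.0138333^−72) = €1,277.36.
Over 15 months: Loan 1 costs 15 × €1,164.30 + €580.00 = €18,044.50; Loan 2 costs 15 × €1,277.36 + €1,000.00 = €20,160.40.
Loan 1 is cheaper by €20,160.40 − €18,044.50 = €2,115.90.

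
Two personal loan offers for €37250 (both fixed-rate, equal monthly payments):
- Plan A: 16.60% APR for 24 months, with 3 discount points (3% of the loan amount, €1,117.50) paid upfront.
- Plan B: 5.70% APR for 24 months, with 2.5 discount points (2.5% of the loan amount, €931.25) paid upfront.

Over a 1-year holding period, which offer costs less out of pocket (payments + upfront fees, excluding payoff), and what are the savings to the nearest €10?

Plan A: monthly rate = 16.6%/12 = 0.0138333; payment = 37,250 × 0.0138333 / (1 − (1+0.0138333)^−24) = €1,834.57.
Plan B: monthly rate = 5.7%/12 = 0.0047500; payment = 37,250 × 0.0047500 / (1 − (1+0.0047500)^−24) = €1,645.91.
Over 12 months: Plan A costs 12 × €1,834.57 + €1,117.50 = €23,132.34; Plan B costs 12 × €1,645.91 + €931.25 = €20,682.17.
Plan B is cheaper by €23,132.34 − €20,682.17 = €2,450.17.

Plan B by €2,450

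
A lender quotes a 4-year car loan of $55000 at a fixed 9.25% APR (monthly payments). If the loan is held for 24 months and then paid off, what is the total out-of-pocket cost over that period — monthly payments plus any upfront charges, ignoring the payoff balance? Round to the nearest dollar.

Monthly rate = 9.25%/12 = 0.0077083; payment = 55,000 × 0.0077083 / (1 − (1+0.0077083)^−48) = $1,375.22.
Total outlay = 24 × $1,375.22 = $33,005.28.

$33,005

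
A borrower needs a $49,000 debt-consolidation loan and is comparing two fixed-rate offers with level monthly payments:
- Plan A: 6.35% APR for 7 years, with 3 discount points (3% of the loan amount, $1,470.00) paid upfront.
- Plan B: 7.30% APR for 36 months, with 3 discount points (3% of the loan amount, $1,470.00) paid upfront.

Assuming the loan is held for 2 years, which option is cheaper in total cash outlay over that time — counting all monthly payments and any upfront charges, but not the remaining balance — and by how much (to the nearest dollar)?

Plan A by $19,095

Plan A: at 6.35% the monthly rate is 0.0052917, so the payment is 49,000 × 0.0052917 / (1 − 1.0052917^−84) = $724.07.
Plan B: at 7.30% the monthly rate is 0.0060833, so the payment is 49,000 × 0.0060833 / (1 − 1.0060833^−36) = $1,519.71.
Over 24 months: Plan A costs 24 × $724.07 + $1,470.00 = $18,847.68; Plan B costs 24 × $1,519.71 + $1,470.00 = $37,943.04.
Plan A is cheaper by $37,943.04 − $18,847.68 = $19,095.36.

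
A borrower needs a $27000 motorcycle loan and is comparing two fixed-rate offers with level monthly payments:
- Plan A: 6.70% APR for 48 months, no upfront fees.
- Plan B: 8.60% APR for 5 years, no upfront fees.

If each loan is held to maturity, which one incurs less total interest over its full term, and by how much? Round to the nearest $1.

Plan A: at 6.70% the monthly rate is 0.0055833, so the payment is 27,000 × 0.0055833 / (1 − 1.0055833^−48) = $642.80.
Total interest on Plan A = 48 × $642.80 − $27,000 = $3,854.40.
Plan B: monthly rate = 8.6%/12 = 0.0071667; payment = 27,000 × 0.0071667 / (1 − (1+0.0071667)^−60) = $555.25.
Total interest on Plan B = 60 × $555.25 − $27,000 = $6,315.00.
Plan A is lower by $2,460.60.

Plan A by $2,461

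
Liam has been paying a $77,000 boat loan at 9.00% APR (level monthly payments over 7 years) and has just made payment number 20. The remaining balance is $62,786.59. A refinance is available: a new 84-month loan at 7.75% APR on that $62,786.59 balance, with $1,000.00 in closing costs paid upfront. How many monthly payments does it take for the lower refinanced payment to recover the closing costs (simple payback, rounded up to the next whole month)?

Current payment = 77,000 × 9%/12 / (1 − (1+0.0075000)^−84) = $1,238.86.
Refinanced payment = 62,786.59 × 0.0064583 / (1 − (1+0.0064583)^−84) = $970.80.
Monthly savings = $1,238.86 − $970.80 = $268.06.
Break-even = $1,000.00 / $268.06 = 3.73 → 4 months.

4 months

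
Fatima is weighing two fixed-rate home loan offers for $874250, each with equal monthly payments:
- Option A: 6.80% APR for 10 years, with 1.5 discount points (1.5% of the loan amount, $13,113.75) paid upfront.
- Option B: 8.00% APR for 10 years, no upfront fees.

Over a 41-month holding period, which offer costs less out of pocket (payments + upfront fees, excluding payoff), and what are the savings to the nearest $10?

Option A by $9,280

Option A: monthly rate = 6.8%/12 = 0.0056667; payment = 874,250 × 0.0056667 / (1 − (1+0.0056667)^−120) = $10,060.90.
Option B: monthly rate = 8%/12 = 0.0066667; payment = 874,250 × 0.0066667 / (1 − (1+0.0066667)^−120) = $10,607.06.
Over 41 months: Option A costs 41 × $10,060.90 + $13,113.75 = $425,610.65; Option B costs 41 × $10,607.06 = $434,889.46.
Option A is cheaper by $434,889.46 − $425,610.65 = $9,278.81.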